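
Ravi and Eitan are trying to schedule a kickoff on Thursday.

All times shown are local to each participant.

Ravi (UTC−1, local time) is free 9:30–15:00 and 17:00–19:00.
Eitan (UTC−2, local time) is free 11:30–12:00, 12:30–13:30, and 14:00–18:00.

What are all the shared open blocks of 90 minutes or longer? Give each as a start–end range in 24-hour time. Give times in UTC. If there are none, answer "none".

Ravi → UTC: 10:30–16:00, 18:00–20:00.
Eitan → UTC: 13:30–14:00, 14:30–15:30, 16:00–20:00.
Ravi ∩ Eitan: 13:30–14:00, 14:30–15:30, 18:00–20:00.
Windows ≥ 90 min: 18:00–20:00.

18:00–20:00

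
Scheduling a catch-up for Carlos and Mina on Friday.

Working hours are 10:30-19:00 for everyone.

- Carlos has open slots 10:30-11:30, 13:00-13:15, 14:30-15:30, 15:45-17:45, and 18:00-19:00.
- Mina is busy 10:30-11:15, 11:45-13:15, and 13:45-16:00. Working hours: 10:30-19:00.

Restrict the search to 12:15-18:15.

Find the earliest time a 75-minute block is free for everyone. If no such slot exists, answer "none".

16:00

Mina free within 10:30–19:00: 11:15–11:45, 13:15–13:45, 16:00–19:00.
Carlos ∩ Mina: 11:15–11:30, 16:00–17:45, 18:00–19:00.
Restricted to 12:15–18:15: 16:00–17:45, 18:00–18:15.
Windows ≥ 75 min: 16:00–17:45.
Earliest such window starts at 16:00.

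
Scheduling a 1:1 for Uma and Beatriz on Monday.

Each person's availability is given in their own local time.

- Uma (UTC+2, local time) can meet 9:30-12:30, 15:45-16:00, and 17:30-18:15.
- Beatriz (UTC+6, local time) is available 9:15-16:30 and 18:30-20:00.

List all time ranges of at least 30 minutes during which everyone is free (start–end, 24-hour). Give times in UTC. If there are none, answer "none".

07:30–10:30

Uma → UTC: 07:30–10:30, 13:45–14:00, 15:30–16:15.
Beatriz → UTC: 03:15–10:30, 12:30–14:00.
Uma ∩ Beatriz: 07:30–10:30, 13:45–14:00.
Windows ≥ 30 min: 07:30–10:30.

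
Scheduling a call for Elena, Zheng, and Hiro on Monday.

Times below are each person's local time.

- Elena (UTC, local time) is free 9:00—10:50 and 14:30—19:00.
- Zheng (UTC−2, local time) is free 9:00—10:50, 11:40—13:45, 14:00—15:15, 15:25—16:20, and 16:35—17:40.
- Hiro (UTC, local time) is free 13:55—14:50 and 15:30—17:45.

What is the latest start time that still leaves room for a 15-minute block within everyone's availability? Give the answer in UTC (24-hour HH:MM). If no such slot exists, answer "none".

17:30

Elena → UTC: 09:00–10:50, 14:30–19:00.
Zheng → UTC: 11:00–12:50, 13:40–15:45, 16:00–17:15, 17:25–18:20, 18:35–19:40.
Hiro → UTC: 13:55–14:50, 15:30–17:45.
Elena ∩ Zheng: 14:30–15:45, 16:00–17:15, 17:25–18:20, 18:35–19:00.
Elena ∩ Zheng ∩ Hiro: 14:30–14:50, 15:30–15:45, 16:00–17:15, 17:25–17:45.
Windows ≥ 15 min: 14:30–14:50, 15:30–15:45, 16:00–17:15, 17:25–17:45.
Latest start in the last window 17:25–17:45 is 17:45 − 15 min = 17:30.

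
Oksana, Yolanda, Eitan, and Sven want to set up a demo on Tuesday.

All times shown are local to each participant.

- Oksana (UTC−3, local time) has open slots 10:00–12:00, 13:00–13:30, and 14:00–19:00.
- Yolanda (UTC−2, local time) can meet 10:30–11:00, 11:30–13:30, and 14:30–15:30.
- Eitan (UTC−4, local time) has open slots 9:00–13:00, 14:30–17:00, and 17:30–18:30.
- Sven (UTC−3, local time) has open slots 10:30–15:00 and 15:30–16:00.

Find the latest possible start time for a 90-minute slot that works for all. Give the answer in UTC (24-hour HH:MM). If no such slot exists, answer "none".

13:30

Oksana → UTC: 13:00–15:00, 16:00–16:30, 17:00–22:00.
Yolanda → UTC: 12:30–13:00, 13:30–15:30, 16:30–17:30.
Eitan → UTC: 13:00–17:00, 18:30–21:00, 21:30–22:30.
Sven → UTC: 13:30–18:00, 18:30–19:00.
Oksana ∩ Yolanda: 13:30–15:00, 17:00–17:30.
Oksana ∩ Yolanda ∩ Eitan: 13:30–15:00.
Oksana ∩ Yolanda ∩ Eitan ∩ Sven: 13:30–15:00.
Windows ≥ 90 min: 13:30–15:00.
Latest start in the last window 13:30–15:00 is 15:00 − 90 min = 13:30.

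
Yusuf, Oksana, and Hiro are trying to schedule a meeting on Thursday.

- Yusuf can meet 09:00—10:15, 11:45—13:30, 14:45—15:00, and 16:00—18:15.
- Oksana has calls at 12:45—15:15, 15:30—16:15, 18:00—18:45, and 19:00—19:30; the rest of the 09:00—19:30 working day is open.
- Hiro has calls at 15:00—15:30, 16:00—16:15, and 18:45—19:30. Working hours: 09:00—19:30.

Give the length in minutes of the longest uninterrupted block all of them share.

Oksana free within 09:00–19:30: 09:00–12:45, 15:15–15:30, 16:15–18:00, 18:45–19:00.
Hiro free within 09:00–19:30: 09:00–15:00, 15:30–16:00, 16:15–18:45.
Yusuf ∩ Oksana: 09:00–10:15, 11:45–12:45, 16:15–18:00.
Yusuf ∩ Oksana ∩ Hiro: 09:00–10:15, 11:45–12:45, 16:15–18:00.
Common window lengths: 75, 60, 105 min; longest is 105.

105 minutes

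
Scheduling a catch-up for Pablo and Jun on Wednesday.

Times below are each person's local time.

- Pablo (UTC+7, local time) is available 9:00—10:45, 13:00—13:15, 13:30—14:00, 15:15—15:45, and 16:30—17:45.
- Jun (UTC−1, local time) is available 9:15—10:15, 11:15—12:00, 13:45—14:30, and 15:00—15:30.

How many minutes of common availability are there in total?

Pablo → UTC: 02:00–03:45, 06:00–06:15, 06:30–07:00, 08:15–08:45, 09:30–10:45.
Jun → UTC: 10:15–11:15, 12:15–13:00, 14:45–15:30, 16:00–16:30.
Pablo ∩ Jun: 10:15–10:45.
Total common minutes: 30.

30 minutes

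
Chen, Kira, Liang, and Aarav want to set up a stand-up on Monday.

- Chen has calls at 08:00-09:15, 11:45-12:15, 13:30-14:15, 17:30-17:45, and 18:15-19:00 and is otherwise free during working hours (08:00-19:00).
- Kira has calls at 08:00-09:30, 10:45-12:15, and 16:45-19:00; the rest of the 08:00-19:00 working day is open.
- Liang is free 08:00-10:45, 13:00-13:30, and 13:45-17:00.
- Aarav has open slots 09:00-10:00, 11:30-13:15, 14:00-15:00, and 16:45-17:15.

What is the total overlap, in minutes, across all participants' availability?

90 minutes

Chen free within 08:00–19:00: 09:15–11:45, 12:15–13:30, 14:15–17:30, 17:45–18:15.
Kira free within 08:00–19:00: 09:30–10:45, 12:15–16:45.
Chen ∩ Kira: 09:30–10:45, 12:15–13:30, 14:15–16:45.
Chen ∩ Kira ∩ Liang: 09:30–10:45, 13:00–13:30, 14:15–16:45.
Chen ∩ Kira ∩ Liang ∩ Aarav: 09:30–10:00, 13:00–13:15, 14:15–15:00.
Total common minutes: 30 + 15 + 45 = 90.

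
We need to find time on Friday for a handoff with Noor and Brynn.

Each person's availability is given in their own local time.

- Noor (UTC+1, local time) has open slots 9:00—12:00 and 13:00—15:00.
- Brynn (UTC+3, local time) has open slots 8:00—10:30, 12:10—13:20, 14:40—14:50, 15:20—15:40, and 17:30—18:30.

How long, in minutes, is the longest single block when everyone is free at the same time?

Noor → UTC: 08:00–11:00, 12:00–14:00.
Brynn → UTC: 05:00–07:30, 09:10–10:20, 11:40–11:50, 12:20–12:40, 14:30–15:30.
Noor ∩ Brynn: 09:10–10:20, 12:20–12:40.
Common window lengths: 70, 20 min; longest is 70.

70 minutes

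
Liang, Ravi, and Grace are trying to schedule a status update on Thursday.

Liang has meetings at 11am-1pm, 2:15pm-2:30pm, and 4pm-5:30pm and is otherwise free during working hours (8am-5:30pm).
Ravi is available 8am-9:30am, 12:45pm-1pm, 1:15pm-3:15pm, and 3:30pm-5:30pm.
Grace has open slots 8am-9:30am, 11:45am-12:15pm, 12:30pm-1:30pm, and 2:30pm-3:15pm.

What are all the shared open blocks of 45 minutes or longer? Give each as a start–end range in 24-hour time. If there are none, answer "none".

Liang free within 08:00–17:30: 08:00–11:00, 13:00–14:15, 14:30–16:00.
Liang ∩ Ravi: 08:00–09:30, 13:15–14:15, 14:30–15:15, 15:30–16:00.
Liang ∩ Ravi ∩ Grace: 08:00–09:30, 13:15–13:30, 14:30–15:15.
Windows ≥ 45 min: 08:00–09:30, 14:30–15:15.

08:00–09:30, 14:30–15:15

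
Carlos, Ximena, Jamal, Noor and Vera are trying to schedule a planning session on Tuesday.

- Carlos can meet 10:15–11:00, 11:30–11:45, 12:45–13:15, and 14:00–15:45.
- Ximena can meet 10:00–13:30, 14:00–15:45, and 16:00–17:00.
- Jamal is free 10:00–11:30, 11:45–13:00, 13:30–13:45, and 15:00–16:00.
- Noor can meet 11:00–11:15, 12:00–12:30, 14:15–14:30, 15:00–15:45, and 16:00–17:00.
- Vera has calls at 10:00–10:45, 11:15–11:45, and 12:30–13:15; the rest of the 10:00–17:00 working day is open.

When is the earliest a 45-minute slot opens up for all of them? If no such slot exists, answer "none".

Vera free within 10:00–17:00: 10:45–11:15, 11:45–12:30, 13:15–17:00.
Carlos ∩ Ximena: 10:15–11:00, 11:30–11:45, 12:45–13:15, 14:00–15:45.
Carlos ∩ Ximena ∩ Jamal: 10:15–11:00, 12:45–13:00, 15:00–15:45.
Carlos ∩ Ximena ∩ Jamal ∩ Noor: 15:00–15:45.
Carlos ∩ Ximena ∩ Jamal ∩ Noor ∩ Vera: 15:00–15:45.
Windows ≥ 45 min: 15:00–15:45.
Earliest such window starts at 15:00.

15:00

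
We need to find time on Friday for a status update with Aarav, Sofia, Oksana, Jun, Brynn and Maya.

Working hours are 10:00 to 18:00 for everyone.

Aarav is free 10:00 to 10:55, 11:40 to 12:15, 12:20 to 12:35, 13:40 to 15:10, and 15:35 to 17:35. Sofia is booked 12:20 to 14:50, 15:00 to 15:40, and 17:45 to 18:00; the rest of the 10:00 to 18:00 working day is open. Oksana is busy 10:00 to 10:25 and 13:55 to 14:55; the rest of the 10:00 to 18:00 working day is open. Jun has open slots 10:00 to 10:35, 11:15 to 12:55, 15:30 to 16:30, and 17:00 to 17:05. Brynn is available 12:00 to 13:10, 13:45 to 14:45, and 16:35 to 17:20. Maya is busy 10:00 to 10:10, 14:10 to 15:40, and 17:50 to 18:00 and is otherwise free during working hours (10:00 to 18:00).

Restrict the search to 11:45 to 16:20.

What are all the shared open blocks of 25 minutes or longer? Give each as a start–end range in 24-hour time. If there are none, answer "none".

Sofia free within 10:00–18:00: 10:00–12:20, 14:50–15:00, 15:40–17:45.
Oksana free within 10:00–18:00: 10:25–13:55, 14:55–18:00.
Maya free within 10:00–18:00: 10:10–14:10, 15:40–17:50.
Aarav ∩ Sofia: 10:00–10:55, 11:40–12:15, 14:50–15:00, 15:40–17:35.
Aarav ∩ Sofia ∩ Oksana: 10:25–10:55, 11:40–12:15, 14:55–15:00, 15:40–17:35.
Aarav ∩ Sofia ∩ Oksana ∩ Jun: 10:25–10:35, 11:40–12:15, 15:40–16:30, 17:00–17:05.
Aarav ∩ Sofia ∩ Oksana ∩ Jun ∩ Brynn: 12:00–12:15, 17:00–17:05.
Aarav ∩ Sofia ∩ Oksana ∩ Jun ∩ Brynn ∩ Maya: 12:00–12:15, 17:00–17:05.
Restricted to 11:45–16:20: 12:00–12:15.
Windows ≥ 25 min: (none).

none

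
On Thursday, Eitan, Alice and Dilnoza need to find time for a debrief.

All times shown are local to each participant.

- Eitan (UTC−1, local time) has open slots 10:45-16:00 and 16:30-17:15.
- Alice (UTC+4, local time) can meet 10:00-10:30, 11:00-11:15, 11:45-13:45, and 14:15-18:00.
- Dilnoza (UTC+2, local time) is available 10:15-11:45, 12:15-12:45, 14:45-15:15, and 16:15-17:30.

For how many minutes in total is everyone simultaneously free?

Eitan → UTC: 11:45–17:00, 17:30–18:15.
Alice → UTC: 06:00–06:30, 07:00–07:15, 07:45–09:45, 10:15–14:00.
Dilnoza → UTC: 08:15–09:45, 10:15–10:45, 12:45–13:15, 14:15–15:30.
Eitan ∩ Alice: 11:45–14:00.
Eitan ∩ Alice ∩ Dilnoza: 12:45–13:15.
Total common minutes: 30.

30 minutes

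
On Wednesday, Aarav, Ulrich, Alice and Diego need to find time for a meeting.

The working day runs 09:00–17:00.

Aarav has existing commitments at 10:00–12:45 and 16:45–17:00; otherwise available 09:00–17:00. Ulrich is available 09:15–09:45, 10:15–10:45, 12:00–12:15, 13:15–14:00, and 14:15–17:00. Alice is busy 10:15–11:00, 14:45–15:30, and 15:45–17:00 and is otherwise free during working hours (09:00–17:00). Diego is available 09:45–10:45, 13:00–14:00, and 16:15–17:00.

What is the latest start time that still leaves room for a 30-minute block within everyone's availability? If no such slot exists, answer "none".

13:30

Aarav free within 09:00–17:00: 09:00–10:00, 12:45–16:45.
Alice free within 09:00–17:00: 09:00–10:15, 11:00–14:45, 15:30–15:45.
Aarav ∩ Ulrich: 09:15–09:45, 13:15–14:00, 14:15–16:45.
Aarav ∩ Ulrich ∩ Alice: 09:15–09:45, 13:15–14:00, 14:15–14:45, 15:30–15:45.
Aarav ∩ Ulrich ∩ Alice ∩ Diego: 13:15–14:00.
Windows ≥ 30 min: 13:15–14:00.
Latest start in the last window 13:15–14:00 is 14:00 − 30 min = 13:30.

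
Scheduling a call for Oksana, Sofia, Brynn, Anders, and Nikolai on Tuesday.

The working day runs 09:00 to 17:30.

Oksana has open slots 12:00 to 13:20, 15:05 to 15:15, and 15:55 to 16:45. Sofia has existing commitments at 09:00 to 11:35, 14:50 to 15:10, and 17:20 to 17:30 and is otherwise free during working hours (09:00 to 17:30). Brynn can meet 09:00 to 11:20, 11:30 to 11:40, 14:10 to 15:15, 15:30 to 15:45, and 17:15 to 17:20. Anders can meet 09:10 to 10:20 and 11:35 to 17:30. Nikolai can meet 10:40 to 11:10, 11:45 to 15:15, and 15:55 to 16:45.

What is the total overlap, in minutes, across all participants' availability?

5 minutes

Sofia free within 09:00–17:30: 11:35–14:50, 15:10–17:20.
Oksana ∩ Sofia: 12:00–13:20, 15:10–15:15, 15:55–16:45.
Oksana ∩ Sofia ∩ Brynn: 15:10–15:15.
Oksana ∩ Sofia ∩ Brynn ∩ Anders: 15:10–15:15.
Oksana ∩ Sofia ∩ Brynn ∩ Anders ∩ Nikolai: 15:10–15:15.
Total common minutes: 5.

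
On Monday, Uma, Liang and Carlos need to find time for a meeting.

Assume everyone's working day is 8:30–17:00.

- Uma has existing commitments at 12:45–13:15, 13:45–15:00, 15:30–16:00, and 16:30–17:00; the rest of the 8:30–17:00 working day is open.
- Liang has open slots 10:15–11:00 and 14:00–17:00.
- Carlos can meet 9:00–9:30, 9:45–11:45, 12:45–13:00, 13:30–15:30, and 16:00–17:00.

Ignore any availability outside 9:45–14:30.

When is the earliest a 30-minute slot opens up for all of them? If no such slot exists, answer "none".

10:15

Uma free within 08:30–17:00: 08:30–12:45, 13:15–13:45, 15:00–15:30, 16:00–16:30.
Uma ∩ Liang: 10:15–11:00, 15:00–15:30, 16:00–16:30.
Uma ∩ Liang ∩ Carlos: 10:15–11:00, 15:00–15:30, 16:00–16:30.
Restricted to 09:45–14:30: 10:15–11:00.
Windows ≥ 30 min: 10:15–11:00.
Earliest such window starts at 10:15.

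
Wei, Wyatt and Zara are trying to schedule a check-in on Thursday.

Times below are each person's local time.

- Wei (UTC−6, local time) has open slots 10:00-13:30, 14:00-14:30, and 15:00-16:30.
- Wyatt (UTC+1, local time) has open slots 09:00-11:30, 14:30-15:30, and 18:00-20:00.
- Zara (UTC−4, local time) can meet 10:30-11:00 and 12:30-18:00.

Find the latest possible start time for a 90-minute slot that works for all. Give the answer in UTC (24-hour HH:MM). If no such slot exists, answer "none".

17:30

Wei → UTC: 16:00–19:30, 20:00–20:30, 21:00–22:30.
Wyatt → UTC: 08:00–10:30, 13:30–14:30, 17:00–19:00.
Zara → UTC: 14:30–15:00, 16:30–22:00.
Wei ∩ Wyatt: 17:00–19:00.
Wei ∩ Wyatt ∩ Zara: 17:00–19:00.
Windows ≥ 90 min: 17:00–19:00.
Latest start in the last window 17:00–19:00 is 19:00 − 90 min = 17:30.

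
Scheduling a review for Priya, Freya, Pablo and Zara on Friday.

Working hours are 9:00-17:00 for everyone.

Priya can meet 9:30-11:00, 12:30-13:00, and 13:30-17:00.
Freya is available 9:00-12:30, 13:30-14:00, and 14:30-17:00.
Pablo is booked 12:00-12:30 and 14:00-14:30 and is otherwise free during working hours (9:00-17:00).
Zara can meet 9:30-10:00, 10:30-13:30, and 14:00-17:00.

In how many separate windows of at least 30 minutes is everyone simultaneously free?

3

Pablo free within 09:00–17:00: 09:00–12:00, 12:30–14:00, 14:30–17:00.
Priya ∩ Freya: 09:30–11:00, 13:30–14:00, 14:30–17:00.
Priya ∩ Freya ∩ Pablo: 09:30–11:00, 13:30–14:00, 14:30–17:00.
Priya ∩ Freya ∩ Pablo ∩ Zara: 09:30–10:00, 10:30–11:00, 14:30–17:00.
Windows ≥ 30 min: 09:30–10:00, 10:30–11:00, 14:30–17:00.
That's 3 windows.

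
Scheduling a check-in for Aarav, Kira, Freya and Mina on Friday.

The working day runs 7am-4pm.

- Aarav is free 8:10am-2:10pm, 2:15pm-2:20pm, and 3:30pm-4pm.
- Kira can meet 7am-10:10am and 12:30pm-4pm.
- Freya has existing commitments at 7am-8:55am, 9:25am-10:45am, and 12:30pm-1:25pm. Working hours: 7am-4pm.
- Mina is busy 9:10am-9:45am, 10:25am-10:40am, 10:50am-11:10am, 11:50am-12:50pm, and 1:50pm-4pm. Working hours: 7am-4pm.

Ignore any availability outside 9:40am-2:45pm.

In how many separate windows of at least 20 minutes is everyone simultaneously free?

Freya free within 07:00–16:00: 08:55–09:25, 10:45–12:30, 13:25–16:00.
Mina free within 07:00–16:00: 07:00–09:10, 09:45–10:25, 10:40–10:50, 11:10–11:50, 12:50–13:50.
Aarav ∩ Kira: 08:10–10:10, 12:30–14:10, 14:15–14:20, 15:30–16:00.
Aarav ∩ Kira ∩ Freya: 08:55–09:25, 13:25–14:10, 14:15–14:20, 15:30–16:00.
Aarav ∩ Kira ∩ Freya ∩ Mina: 08:55–09:10, 13:25–13:50.
Restricted to 09:40–14:45: 13:25–13:50.
Windows ≥ 20 min: 13:25–13:50.
That's 1 window.

1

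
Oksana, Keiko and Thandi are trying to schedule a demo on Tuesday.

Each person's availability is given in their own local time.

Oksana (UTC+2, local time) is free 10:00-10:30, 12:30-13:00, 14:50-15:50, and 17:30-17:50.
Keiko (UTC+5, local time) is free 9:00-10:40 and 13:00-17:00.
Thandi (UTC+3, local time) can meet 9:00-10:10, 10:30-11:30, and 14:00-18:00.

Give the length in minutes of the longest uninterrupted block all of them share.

Oksana → UTC: 08:00–08:30, 10:30–11:00, 12:50–13:50, 15:30–15:50.
Keiko → UTC: 04:00–05:40, 08:00–12:00.
Thandi → UTC: 06:00–07:10, 07:30–08:30, 11:00–15:00.
Oksana ∩ Keiko: 08:00–08:30, 10:30–11:00.
Oksana ∩ Keiko ∩ Thandi: 08:00–08:30.
Single common window of 30 minutes.

30 minutes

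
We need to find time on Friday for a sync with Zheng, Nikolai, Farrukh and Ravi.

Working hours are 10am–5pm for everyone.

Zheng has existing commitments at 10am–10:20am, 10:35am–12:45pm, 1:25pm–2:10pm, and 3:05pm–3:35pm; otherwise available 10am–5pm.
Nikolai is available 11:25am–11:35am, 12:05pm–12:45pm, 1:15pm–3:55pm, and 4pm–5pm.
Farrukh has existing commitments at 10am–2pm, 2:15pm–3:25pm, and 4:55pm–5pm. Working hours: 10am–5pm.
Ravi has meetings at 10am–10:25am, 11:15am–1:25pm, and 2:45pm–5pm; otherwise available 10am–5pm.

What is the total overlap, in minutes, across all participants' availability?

Zheng free within 10:00–17:00: 10:20–10:35, 12:45–13:25, 14:10–15:05, 15:35–17:00.
Farrukh free within 10:00–17:00: 14:00–14:15, 15:25–16:55.
Ravi free within 10:00–17:00: 10:25–11:15, 13:25–14:45.
Zheng ∩ Nikolai: 13:15–13:25, 14:10–15:05, 15:35–15:55, 16:00–17:00.
Zheng ∩ Nikolai ∩ Farrukh: 14:10–14:15, 15:35–15:55, 16:00–16:55.
Zheng ∩ Nikolai ∩ Farrukh ∩ Ravi: 14:10–14:15.
Total common minutes: 5.

5 minutes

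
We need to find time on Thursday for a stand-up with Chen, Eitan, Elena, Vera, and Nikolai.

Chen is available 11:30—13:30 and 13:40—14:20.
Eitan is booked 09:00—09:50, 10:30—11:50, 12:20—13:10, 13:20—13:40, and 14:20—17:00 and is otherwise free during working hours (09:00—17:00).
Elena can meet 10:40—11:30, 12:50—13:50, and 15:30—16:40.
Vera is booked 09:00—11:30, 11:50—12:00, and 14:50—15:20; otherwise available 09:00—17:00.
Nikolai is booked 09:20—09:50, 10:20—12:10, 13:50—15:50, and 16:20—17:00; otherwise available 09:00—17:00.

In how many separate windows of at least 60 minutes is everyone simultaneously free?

Eitan free within 09:00–17:00: 09:50–10:30, 11:50–12:20, 13:10–13:20, 13:40–14:20.
Vera free within 09:00–17:00: 11:30–11:50, 12:00–14:50, 15:20–17:00.
Nikolai free within 09:00–17:00: 09:00–09:20, 09:50–10:20, 12:10–13:50, 15:50–16:20.
Chen ∩ Eitan: 11:50–12:20, 13:10–13:20, 13:40–14:20.
Chen ∩ Eitan ∩ Elena: 13:10–13:20, 13:40–13:50.
Chen ∩ Eitan ∩ Elena ∩ Vera: 13:10–13:20, 13:40–13:50.
Chen ∩ Eitan ∩ Elena ∩ Vera ∩ Nikolai: 13:10–13:20, 13:40–13:50.
Windows ≥ 60 min: (none).
That's 0 windows.

0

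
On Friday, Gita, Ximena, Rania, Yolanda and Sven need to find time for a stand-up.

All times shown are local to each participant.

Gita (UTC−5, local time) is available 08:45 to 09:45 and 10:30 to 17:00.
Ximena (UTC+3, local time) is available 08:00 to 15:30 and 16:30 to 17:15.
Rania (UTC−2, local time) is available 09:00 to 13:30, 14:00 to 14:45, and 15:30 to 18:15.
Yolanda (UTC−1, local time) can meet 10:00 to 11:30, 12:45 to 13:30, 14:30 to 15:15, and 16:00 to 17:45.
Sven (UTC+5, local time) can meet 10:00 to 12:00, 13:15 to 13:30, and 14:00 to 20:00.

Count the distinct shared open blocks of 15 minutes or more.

Gita → UTC: 13:45–14:45, 15:30–22:00.
Ximena → UTC: 05:00–12:30, 13:30–14:15.
Rania → UTC: 11:00–15:30, 16:00–16:45, 17:30–20:15.
Yolanda → UTC: 11:00–12:30, 13:45–14:30, 15:30–16:15, 17:00–18:45.
Sven → UTC: 05:00–07:00, 08:15–08:30, 09:00–15:00.
Gita ∩ Ximena: 13:45–14:15.
Gita ∩ Ximena ∩ Rania: 13:45–14:15.
Gita ∩ Ximena ∩ Rania ∩ Yolanda: 13:45–14:15.
Gita ∩ Ximena ∩ Rania ∩ Yolanda ∩ Sven: 13:45–14:15.
Windows ≥ 15 min: 13:45–14:15.
That's 1 window.

1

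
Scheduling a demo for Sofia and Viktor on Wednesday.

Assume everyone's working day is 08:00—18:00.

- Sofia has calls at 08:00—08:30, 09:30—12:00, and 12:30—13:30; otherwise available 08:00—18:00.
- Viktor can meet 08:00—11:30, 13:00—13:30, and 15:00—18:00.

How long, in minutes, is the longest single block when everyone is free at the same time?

180 minutes

Sofia free within 08:00–18:00: 08:30–09:30, 12:00–12:30, 13:30–18:00.
Sofia ∩ Viktor: 08:30–09:30, 15:00–18:00.
Common window lengths: 60, 180 min; longest is 180.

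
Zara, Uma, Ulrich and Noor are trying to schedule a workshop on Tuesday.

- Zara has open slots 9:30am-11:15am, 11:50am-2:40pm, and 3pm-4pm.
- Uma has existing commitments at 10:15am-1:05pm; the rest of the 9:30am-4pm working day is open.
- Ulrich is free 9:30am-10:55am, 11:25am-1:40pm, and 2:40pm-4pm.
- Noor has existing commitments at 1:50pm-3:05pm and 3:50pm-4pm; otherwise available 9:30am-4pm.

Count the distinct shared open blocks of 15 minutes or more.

3

Uma free within 09:30–16:00: 09:30–10:15, 13:05–16:00.
Noor free within 09:30–16:00: 09:30–13:50, 15:05–15:50.
Zara ∩ Uma: 09:30–10:15, 13:05–14:40, 15:00–16:00.
Zara ∩ Uma ∩ Ulrich: 09:30–10:15, 13:05–13:40, 15:00–16:00.
Zara ∩ Uma ∩ Ulrich ∩ Noor: 09:30–10:15, 13:05–13:40, 15:05–15:50.
Windows ≥ 15 min: 09:30–10:15, 13:05–13:40, 15:05–15:50.
That's 3 windows.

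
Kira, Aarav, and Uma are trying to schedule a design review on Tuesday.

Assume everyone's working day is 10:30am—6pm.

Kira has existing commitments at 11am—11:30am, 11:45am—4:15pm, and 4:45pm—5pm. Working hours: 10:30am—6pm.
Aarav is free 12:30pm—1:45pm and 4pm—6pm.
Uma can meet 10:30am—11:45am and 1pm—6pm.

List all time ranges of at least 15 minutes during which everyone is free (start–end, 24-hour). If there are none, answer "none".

Kira free within 10:30–18:00: 10:30–11:00, 11:30–11:45, 16:15–16:45, 17:00–18:00.
Kira ∩ Aarav: 16:15–16:45, 17:00–18:00.
Kira ∩ Aarav ∩ Uma: 16:15–16:45, 17:00–18:00.
Windows ≥ 15 min: 16:15–16:45, 17:00–18:00.

16:15–16:45, 17:00–18:00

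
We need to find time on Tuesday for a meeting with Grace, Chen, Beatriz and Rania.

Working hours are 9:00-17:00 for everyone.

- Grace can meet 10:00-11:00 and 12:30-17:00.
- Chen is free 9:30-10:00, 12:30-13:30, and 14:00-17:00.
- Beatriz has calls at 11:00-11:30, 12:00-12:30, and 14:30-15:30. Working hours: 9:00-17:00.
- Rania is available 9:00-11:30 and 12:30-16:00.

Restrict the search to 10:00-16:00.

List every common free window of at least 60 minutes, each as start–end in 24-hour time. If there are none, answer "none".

Beatriz free within 09:00–17:00: 09:00–11:00, 11:30–12:00, 12:30–14:30, 15:30–17:00.
Grace ∩ Chen: 12:30–13:30, 14:00–17:00.
Grace ∩ Chen ∩ Beatriz: 12:30–13:30, 14:00–14:30, 15:30–17:00.
Grace ∩ Chen ∩ Beatriz ∩ Rania: 12:30–13:30, 14:00–14:30, 15:30–16:00.
Restricted to 10:00–16:00: 12:30–13:30, 14:00–14:30, 15:30–16:00.
Windows ≥ 60 min: 12:30–13:30.

12:30–13:30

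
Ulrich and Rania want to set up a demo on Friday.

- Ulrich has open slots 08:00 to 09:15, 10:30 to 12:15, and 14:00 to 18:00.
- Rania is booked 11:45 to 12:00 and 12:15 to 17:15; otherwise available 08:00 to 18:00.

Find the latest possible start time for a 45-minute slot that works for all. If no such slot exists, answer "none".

Rania free within 08:00–18:00: 08:00–11:45, 12:00–12:15, 17:15–18:00.
Ulrich ∩ Rania: 08:00–09:15, 10:30–11:45, 12:00–12:15, 17:15–18:00.
Windows ≥ 45 min: 08:00–09:15, 10:30–11:45, 17:15–18:00.
Latest start in the last window 17:15–18:00 is 18:00 − 45 min = 17:15.

17:15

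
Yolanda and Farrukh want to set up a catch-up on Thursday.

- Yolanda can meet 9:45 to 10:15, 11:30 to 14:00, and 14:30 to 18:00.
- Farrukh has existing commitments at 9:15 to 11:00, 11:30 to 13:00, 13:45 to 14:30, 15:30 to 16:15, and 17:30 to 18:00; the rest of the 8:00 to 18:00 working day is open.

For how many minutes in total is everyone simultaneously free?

Farrukh free within 08:00–18:00: 08:00–09:15, 11:00–11:30, 13:00–13:45, 14:30–15:30, 16:15–17:30.
Yolanda ∩ Farrukh: 13:00–13:45, 14:30–15:30, 16:15–17:30.
Total common minutes: 45 + 60 + 75 = 180.

180 minutes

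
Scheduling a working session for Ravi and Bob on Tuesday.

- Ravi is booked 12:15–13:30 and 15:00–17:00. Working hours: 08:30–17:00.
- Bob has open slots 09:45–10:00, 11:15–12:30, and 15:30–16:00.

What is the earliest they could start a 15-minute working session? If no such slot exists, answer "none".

Ravi free within 08:30–17:00: 08:30–12:15, 13:30–15:00.
Ravi ∩ Bob: 09:45–10:00, 11:15–12:15.
Windows ≥ 15 min: 09:45–10:00, 11:15–12:15.
Earliest such window starts at 09:45.

09:45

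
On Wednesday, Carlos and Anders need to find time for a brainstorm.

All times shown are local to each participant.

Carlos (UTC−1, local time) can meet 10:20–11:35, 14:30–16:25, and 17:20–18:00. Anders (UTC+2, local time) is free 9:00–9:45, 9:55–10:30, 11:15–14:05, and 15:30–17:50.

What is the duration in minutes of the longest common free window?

Carlos → UTC: 11:20–12:35, 15:30–17:25, 18:20–19:00.
Anders → UTC: 07:00–07:45, 07:55–08:30, 09:15–12:05, 13:30–15:50.
Carlos ∩ Anders: 11:20–12:05, 15:30–15:50.
Common window lengths: 45, 20 min; longest is 45.

45 minutes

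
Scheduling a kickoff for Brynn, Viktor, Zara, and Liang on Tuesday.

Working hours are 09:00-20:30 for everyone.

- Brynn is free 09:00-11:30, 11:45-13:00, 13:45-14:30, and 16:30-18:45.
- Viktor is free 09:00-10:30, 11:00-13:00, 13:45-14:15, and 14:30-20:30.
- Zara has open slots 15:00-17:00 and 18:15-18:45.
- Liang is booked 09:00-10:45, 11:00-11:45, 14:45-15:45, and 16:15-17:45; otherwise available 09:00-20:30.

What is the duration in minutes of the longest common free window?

30 minutes

Liang free within 09:00–20:30: 10:45–11:00, 11:45–14:45, 15:45–16:15, 17:45–20:30.
Brynn ∩ Viktor: 09:00–10:30, 11:00–11:30, 11:45–13:00, 13:45–14:15, 16:30–18:45.
Brynn ∩ Viktor ∩ Zara: 16:30–17:00, 18:15–18:45.
Brynn ∩ Viktor ∩ Zara ∩ Liang: 18:15–18:45.
Single common window of 30 minutes.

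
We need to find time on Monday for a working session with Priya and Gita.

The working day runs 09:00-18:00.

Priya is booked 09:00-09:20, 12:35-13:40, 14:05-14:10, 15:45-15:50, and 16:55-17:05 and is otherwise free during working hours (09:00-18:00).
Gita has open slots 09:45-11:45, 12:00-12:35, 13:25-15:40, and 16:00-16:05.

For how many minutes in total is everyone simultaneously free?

275 minutes

Priya free within 09:00–18:00: 09:20–12:35, 13:40–14:05, 14:10–15:45, 15:50–16:55, 17:05–18:00.
Priya ∩ Gita: 09:45–11:45, 12:00–12:35, 13:40–14:05, 14:10–15:40, 16:00–16:05.
Total common minutes: 120 + 35 + 25 + 90 + 5 = 275.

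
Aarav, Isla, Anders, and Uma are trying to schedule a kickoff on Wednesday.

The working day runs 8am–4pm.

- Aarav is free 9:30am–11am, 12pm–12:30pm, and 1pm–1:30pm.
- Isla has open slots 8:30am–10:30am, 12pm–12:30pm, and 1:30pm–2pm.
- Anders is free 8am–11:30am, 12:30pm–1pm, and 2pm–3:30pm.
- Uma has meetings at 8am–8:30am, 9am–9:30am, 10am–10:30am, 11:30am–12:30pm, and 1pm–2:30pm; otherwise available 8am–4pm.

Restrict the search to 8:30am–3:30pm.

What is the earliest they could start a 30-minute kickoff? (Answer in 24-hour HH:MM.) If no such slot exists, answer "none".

09:30

Uma free within 08:00–16:00: 08:30–09:00, 09:30–10:00, 10:30–11:30, 12:30–13:00, 14:30–16:00.
Aarav ∩ Isla: 09:30–10:30, 12:00–12:30.
Aarav ∩ Isla ∩ Anders: 09:30–10:30.
Aarav ∩ Isla ∩ Anders ∩ Uma: 09:30–10:00.
Restricted to 08:30–15:30: 09:30–10:00.
Windows ≥ 30 min: 09:30–10:00.
Earliest such window starts at 09:30.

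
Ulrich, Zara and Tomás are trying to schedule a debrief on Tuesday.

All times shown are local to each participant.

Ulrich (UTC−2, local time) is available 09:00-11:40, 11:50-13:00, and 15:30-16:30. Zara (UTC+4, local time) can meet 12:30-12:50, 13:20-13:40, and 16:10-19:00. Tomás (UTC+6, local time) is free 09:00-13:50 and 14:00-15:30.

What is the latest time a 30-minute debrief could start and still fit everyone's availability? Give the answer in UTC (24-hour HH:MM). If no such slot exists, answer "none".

none

Ulrich → UTC: 11:00–13:40, 13:50–15:00, 17:30–18:30.
Zara → UTC: 08:30–08:50, 09:20–09:40, 12:10–15:00.
Tomás → UTC: 03:00–07:50, 08:00–09:30.
Ulrich ∩ Zara: 12:10–13:40, 13:50–15:00.
Ulrich ∩ Zara ∩ Tomás: (none).
Windows ≥ 30 min: (none).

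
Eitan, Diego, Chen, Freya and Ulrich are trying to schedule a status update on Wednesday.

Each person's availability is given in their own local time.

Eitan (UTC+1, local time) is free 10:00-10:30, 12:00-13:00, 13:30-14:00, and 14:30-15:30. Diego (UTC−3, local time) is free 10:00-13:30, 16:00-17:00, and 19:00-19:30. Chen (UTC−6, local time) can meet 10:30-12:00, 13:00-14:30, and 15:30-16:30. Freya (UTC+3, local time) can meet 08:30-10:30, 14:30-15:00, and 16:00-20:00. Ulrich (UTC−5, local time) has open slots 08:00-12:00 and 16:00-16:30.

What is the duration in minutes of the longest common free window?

0 minutes

Eitan → UTC: 09:00–09:30, 11:00–12:00, 12:30–13:00, 13:30–14:30.
Diego → UTC: 13:00–16:30, 19:00–20:00, 22:00–22:30.
Chen → UTC: 16:30–18:00, 19:00–20:30, 21:30–22:30.
Freya → UTC: 05:30–07:30, 11:30–12:00, 13:00–17:00.
Ulrich → UTC: 13:00–17:00, 21:00–21:30.
Eitan ∩ Diego: 13:30–14:30.
Eitan ∩ Diego ∩ Chen: (none).
Eitan ∩ Diego ∩ Chen ∩ Freya: (none).
Eitan ∩ Diego ∩ Chen ∩ Freya ∩ Ulrich: (none).
No common window.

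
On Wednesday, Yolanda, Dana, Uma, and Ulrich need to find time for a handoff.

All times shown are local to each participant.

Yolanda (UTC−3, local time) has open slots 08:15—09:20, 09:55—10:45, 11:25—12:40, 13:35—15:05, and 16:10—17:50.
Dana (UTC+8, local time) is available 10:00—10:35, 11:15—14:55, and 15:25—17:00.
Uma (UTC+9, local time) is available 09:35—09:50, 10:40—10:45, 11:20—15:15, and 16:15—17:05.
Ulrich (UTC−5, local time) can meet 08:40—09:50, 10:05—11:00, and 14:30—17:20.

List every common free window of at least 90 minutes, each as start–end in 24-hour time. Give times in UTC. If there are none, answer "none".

none

Yolanda → UTC: 11:15–12:20, 12:55–13:45, 14:25–15:40, 16:35–18:05, 19:10–20:50.
Dana → UTC: 02:00–02:35, 03:15–06:55, 07:25–09:00.
Uma → UTC: 00:35–00:50, 01:40–01:45, 02:20–06:15, 07:15–08:05.
Ulrich → UTC: 13:40–14:50, 15:05–16:00, 19:30–22:20.
Yolanda ∩ Dana: (none).
Yolanda ∩ Dana ∩ Uma: (none).
Yolanda ∩ Dana ∩ Uma ∩ Ulrich: (none).
Windows ≥ 90 min: (none).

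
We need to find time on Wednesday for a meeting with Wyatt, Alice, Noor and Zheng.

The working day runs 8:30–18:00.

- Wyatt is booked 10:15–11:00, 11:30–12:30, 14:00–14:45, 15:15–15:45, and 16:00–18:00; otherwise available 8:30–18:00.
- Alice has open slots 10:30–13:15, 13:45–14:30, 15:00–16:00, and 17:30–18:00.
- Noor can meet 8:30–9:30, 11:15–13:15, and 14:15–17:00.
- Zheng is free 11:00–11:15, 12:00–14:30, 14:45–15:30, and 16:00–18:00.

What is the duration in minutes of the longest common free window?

Wyatt free within 08:30–18:00: 08:30–10:15, 11:00–11:30, 12:30–14:00, 14:45–15:15, 15:45–16:00.
Wyatt ∩ Alice: 11:00–11:30, 12:30–13:15, 13:45–14:00, 15:00–15:15, 15:45–16:00.
Wyatt ∩ Alice ∩ Noor: 11:15–11:30, 12:30–13:15, 15:00–15:15, 15:45–16:00.
Wyatt ∩ Alice ∩ Noor ∩ Zheng: 12:30–13:15, 15:00–15:15.
Common window lengths: 45, 15 min; longest is 45.

45 minutes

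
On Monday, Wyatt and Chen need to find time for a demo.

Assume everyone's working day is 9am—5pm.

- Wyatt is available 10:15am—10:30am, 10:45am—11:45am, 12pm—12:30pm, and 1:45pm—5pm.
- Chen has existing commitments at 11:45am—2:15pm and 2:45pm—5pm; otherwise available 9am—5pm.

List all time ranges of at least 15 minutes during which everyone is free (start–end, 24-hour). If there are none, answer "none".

Chen free within 09:00–17:00: 09:00–11:45, 14:15–14:45.
Wyatt ∩ Chen: 10:15–10:30, 10:45–11:45, 14:15–14:45.
Windows ≥ 15 min: 10:15–10:30, 10:45–11:45, 14:15–14:45.

10:15–10:30, 10:45–11:45, 14:15–14:45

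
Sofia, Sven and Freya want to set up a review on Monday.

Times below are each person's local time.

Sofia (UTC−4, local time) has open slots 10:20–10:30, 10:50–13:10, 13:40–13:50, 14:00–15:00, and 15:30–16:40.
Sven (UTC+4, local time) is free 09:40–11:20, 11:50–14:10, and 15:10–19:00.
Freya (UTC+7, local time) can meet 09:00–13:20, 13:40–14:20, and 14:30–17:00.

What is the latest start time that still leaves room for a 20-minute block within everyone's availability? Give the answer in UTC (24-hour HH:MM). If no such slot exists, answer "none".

Sofia → UTC: 14:20–14:30, 14:50–17:10, 17:40–17:50, 18:00–19:00, 19:30–20:40.
Sven → UTC: 05:40–07:20, 07:50–10:10, 11:10–15:00.
Freya → UTC: 02:00–06:20, 06:40–07:20, 07:30–10:00.
Sofia ∩ Sven: 14:20–14:30, 14:50–15:00.
Sofia ∩ Sven ∩ Freya: (none).
Windows ≥ 20 min: (none).

none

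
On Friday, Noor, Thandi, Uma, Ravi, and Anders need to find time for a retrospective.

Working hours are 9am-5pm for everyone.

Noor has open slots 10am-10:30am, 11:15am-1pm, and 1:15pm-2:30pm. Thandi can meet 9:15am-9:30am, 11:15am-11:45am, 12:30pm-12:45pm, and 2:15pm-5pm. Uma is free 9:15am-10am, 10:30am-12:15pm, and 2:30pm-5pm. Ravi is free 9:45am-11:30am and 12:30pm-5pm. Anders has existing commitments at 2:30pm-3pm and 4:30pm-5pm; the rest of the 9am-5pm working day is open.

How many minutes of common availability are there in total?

Anders free within 09:00–17:00: 09:00–14:30, 15:00–16:30.
Noor ∩ Thandi: 11:15–11:45, 12:30–12:45, 14:15–14:30.
Noor ∩ Thandi ∩ Uma: 11:15–11:45.
Noor ∩ Thandi ∩ Uma ∩ Ravi: 11:15–11:30.
Noor ∩ Thandi ∩ Uma ∩ Ravi ∩ Anders: 11:15–11:30.
Total common minutes: 15.

15 minutes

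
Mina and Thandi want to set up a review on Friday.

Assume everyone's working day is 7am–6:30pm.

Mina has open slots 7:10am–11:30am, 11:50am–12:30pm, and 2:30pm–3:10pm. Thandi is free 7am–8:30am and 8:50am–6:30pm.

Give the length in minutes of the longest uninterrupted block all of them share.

Mina ∩ Thandi: 07:10–08:30, 08:50–11:30, 11:50–12:30, 14:30–15:10.
Common window lengths: 80, 160, 40, 40 min; longest is 160.

160 minutes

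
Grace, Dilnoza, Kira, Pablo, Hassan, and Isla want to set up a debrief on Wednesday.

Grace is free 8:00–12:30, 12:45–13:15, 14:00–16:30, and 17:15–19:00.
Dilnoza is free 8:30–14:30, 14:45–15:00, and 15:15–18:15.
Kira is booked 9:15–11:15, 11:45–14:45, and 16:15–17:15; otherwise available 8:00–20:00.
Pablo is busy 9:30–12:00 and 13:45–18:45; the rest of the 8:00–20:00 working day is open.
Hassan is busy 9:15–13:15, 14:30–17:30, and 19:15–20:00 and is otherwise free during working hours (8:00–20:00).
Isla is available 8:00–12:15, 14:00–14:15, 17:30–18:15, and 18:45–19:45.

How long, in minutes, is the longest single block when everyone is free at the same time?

45 minutes

Kira free within 08:00–20:00: 08:00–09:15, 11:15–11:45, 14:45–16:15, 17:15–20:00.
Pablo free within 08:00–20:00: 08:00–09:30, 12:00–13:45, 18:45–20:00.
Hassan free within 08:00–20:00: 08:00–09:15, 13:15–14:30, 17:30–19:15.
Grace ∩ Dilnoza: 08:30–12:30, 12:45–13:15, 14:00–14:30, 14:45–15:00, 15:15–16:30, 17:15–18:15.
Grace ∩ Dilnoza ∩ Kira: 08:30–09:15, 11:15–11:45, 14:45–15:00, 15:15–16:15, 17:15–18:15.
Grace ∩ Dilnoza ∩ Kira ∩ Pablo: 08:30–09:15.
Grace ∩ Dilnoza ∩ Kira ∩ Pablo ∩ Hassan: 08:30–09:15.
Grace ∩ Dilnoza ∩ Kira ∩ Pablo ∩ Hassan ∩ Isla: 08:30–09:15.
Single common window of 45 minutes.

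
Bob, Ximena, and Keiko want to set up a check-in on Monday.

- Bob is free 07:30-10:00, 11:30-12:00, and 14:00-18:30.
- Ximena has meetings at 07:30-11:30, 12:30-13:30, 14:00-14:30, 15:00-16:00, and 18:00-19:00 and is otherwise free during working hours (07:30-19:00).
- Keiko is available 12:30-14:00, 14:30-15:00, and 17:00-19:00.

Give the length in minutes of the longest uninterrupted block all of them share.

60 minutes

Ximena free within 07:30–19:00: 11:30–12:30, 13:30–14:00, 14:30–15:00, 16:00–18:00.
Bob ∩ Ximena: 11:30–12:00, 14:30–15:00, 16:00–18:00.
Bob ∩ Ximena ∩ Keiko: 14:30–15:00, 17:00–18:00.
Common window lengths: 30, 60 min; longest is 60.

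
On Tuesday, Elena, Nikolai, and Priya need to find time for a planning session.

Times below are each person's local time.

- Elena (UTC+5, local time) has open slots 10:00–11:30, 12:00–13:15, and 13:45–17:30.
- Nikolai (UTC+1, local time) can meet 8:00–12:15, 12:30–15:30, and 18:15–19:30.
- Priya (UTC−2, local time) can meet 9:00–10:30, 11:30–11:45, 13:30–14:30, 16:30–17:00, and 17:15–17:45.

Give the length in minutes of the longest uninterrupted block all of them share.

Elena → UTC: 05:00–06:30, 07:00–08:15, 08:45–12:30.
Nikolai → UTC: 07:00–11:15, 11:30–14:30, 17:15–18:30.
Priya → UTC: 11:00–12:30, 13:30–13:45, 15:30–16:30, 18:30–19:00, 19:15–19:45.
Elena ∩ Nikolai: 07:00–08:15, 08:45–11:15, 11:30–12:30.
Elena ∩ Nikolai ∩ Priya: 11:00–11:15, 11:30–12:30.
Common window lengths: 15, 60 min; longest is 60.

60 minutes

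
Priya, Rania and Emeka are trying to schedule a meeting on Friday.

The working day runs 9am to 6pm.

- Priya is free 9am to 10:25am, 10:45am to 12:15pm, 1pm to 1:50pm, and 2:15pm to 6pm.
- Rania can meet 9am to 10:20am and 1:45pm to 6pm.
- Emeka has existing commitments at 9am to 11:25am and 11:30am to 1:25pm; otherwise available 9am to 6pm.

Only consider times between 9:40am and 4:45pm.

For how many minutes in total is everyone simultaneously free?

Emeka free within 09:00–18:00: 11:25–11:30, 13:25–18:00.
Priya ∩ Rania: 09:00–10:20, 13:45–13:50, 14:15–18:00.
Priya ∩ Rania ∩ Emeka: 13:45–13:50, 14:15–18:00.
Restricted to 09:40–16:45: 13:45–13:50, 14:15–16:45.
Total common minutes: 5 + 150 = 155.

155 minutes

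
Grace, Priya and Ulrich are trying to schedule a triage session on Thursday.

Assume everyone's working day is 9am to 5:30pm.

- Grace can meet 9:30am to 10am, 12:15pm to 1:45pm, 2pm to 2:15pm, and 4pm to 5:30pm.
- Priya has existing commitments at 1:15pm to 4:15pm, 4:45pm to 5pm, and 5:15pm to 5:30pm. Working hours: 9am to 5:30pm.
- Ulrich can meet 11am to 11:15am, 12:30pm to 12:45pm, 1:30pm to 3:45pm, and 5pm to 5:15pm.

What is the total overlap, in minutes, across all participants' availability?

Priya free within 09:00–17:30: 09:00–13:15, 16:15–16:45, 17:00–17:15.
Grace ∩ Priya: 09:30–10:00, 12:15–13:15, 16:15–16:45, 17:00–17:15.
Grace ∩ Priya ∩ Ulrich: 12:30–12:45, 17:00–17:15.
Total common minutes: 15 + 15 = 30.

30 minutes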